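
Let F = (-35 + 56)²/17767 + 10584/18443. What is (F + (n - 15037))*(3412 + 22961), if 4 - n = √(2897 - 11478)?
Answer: -129907302394848786/327676781 - 26373*I*√8581 ≈ -3.9645e+8 - 2.443e+6*I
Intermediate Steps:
n = 4 - I*√8581 (n = 4 - √(2897 - 11478) = 4 - √(-8581) = 4 - I*√8581 ≈ 4.0 - 92.634*I)
F = 196179291/327676781 (F = 21²*(1/17767) + 10584*(1/18443) = 441*(1/17767) + 10584/18443 = 441/17767 + 10584/18443 = 196179291/327676781 ≈ 0.59870)
(F + (n - 15037))*(3412 + 22961) = (196179291/327676781 + ((4 - I*√8581) - 15037))*(3412 + 22961) = (196179291/327676781 + (-15033 - I*√8581))*26373 = (-4925768869482/327676781 - I*√8581)*26373 = -129907302394848786/327676781 - 26373*I*√8581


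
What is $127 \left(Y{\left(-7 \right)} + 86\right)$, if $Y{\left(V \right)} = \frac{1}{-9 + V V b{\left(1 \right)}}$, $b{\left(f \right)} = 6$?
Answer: $\frac{3112897}{285} \approx 10922.0$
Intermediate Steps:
$Y{\left(V \right)} = \frac{1}{-9 + 6 V^{2}}$ ($Y{\left(V \right)} = \frac{1}{-9 + V V 6} = \frac{1}{-9 + V^{2} \cdot 6} = \frac{1}{-9 + 6 V^{2}}$)
$127 \left(Y{\left(-7 \right)} + 86\right) = 127 \left(\frac{1}{3 \left(-3 + 2 \left(-7\right)^{2}\right)} + 86\right) = 127 \left(\frac{1}{3 \left(-3 + 2 \cdot 49\right)} + 86\right) = 127 \left(\frac{1}{3 \left(-3 + 98\right)} + 86\right) = 127 \left(\frac{1}{3 \cdot 95} + 86\right) = 127 \left(\frac{1}{3} \cdot \frac{1}{95} + 86\right) = 127 \left(\frac{1}{285} + 86\right) = 127 \cdot \frac{24511}{285} = \frac{3112897}{285}$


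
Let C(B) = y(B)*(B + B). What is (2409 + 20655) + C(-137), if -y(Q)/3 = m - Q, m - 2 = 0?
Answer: 137322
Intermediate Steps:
m = 2 (m = 2 + 0 = 2)
y(Q) = -6 + 3*Q (y(Q) = -3*(2 - Q) = -6 + 3*Q)
C(B) = 2*B*(-6 + 3*B) (C(B) = (-6 + 3*B)*(B + B) = (-6 + 3*B)*(2*B) = 2*B*(-6 + 3*B))
(2409 + 20655) + C(-137) = (2409 + 20655) + 6*(-137)*(-2 - 137) = 23064 + 6*(-137)*(-139) = 23064 + 114258 = 137322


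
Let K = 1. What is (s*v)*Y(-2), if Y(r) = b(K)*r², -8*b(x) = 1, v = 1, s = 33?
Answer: -33/2 ≈ -16.500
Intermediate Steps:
b(x) = -⅛ (b(x) = -⅛*1 = -⅛)
Y(r) = -r²/8
(s*v)*Y(-2) = (33*1)*(-⅛*(-2)²) = 33*(-⅛*4) = 33*(-½) = -33/2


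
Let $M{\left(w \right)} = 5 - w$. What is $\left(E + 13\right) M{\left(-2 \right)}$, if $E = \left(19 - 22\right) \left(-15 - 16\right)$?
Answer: $742$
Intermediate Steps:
$E = 93$ ($E = \left(-3\right) \left(-31\right) = 93$)
$\left(E + 13\right) M{\left(-2 \right)} = \left(93 + 13\right) \left(5 - -2\right) = 106 \left(5 + 2\right) = 106 \cdot 7 = 742$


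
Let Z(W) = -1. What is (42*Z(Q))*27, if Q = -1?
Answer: -1134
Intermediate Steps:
(42*Z(Q))*27 = (42*(-1))*27 = -42*27 = -1134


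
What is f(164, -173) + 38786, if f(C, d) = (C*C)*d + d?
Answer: -4614395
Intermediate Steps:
f(C, d) = d + d*C**2 (f(C, d) = C**2*d + d = d*C**2 + d = d + d*C**2)
f(164, -173) + 38786 = -173*(1 + 164**2) + 38786 = -173*(1 + 26896) + 38786 = -173*26897 + 38786 = -4653181 + 38786 = -4614395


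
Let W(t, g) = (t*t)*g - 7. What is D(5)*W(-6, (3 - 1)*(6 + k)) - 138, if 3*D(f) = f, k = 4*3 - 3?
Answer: 4951/3 ≈ 1650.3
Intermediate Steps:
k = 9 (k = 12 - 3 = 9)
W(t, g) = -7 + g*t**2 (W(t, g) = t**2*g - 7 = g*t**2 - 7 = -7 + g*t**2)
D(f) = f/3
D(5)*W(-6, (3 - 1)*(6 + k)) - 138 = ((1/3)*5)*(-7 + ((3 - 1)*(6 + 9))*(-6)**2) - 138 = 5*(-7 + (2*15)*36)/3 - 138 = 5*(-7 + 30*36)/3 - 138 = 5*(-7 + 1080)/3 - 138 = (5/3)*1073 - 138 = 5365/3 - 138 = 4951/3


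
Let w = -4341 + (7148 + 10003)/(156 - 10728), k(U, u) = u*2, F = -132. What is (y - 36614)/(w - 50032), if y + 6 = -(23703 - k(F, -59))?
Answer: 212994084/191616169 ≈ 1.1116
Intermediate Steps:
k(U, u) = 2*u
w = -15303401/3524 (w = -4341 + 17151/(-10572) = -4341 + 17151*(-1/10572) = -4341 - 5717/3524 = -15303401/3524 ≈ -4342.6)
y = -23827 (y = -6 - (23703 - 2*(-59)) = -6 - (23703 - 1*(-118)) = -6 - (23703 + 118) = -6 - 1*23821 = -6 - 23821 = -23827)
(y - 36614)/(w - 50032) = (-23827 - 36614)/(-15303401/3524 - 50032) = -60441/(-191616169/3524) = -60441*(-3524/191616169) = 212994084/191616169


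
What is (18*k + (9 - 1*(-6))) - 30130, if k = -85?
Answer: -31645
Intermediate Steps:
(18*k + (9 - 1*(-6))) - 30130 = (18*(-85) + (9 - 1*(-6))) - 30130 = (-1530 + (9 + 6)) - 30130 = (-1530 + 15) - 30130 = -1515 - 30130 = -31645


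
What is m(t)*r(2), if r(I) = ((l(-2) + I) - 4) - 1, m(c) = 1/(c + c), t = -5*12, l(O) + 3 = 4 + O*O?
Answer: -1/60 ≈ -0.016667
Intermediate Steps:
l(O) = 1 + O² (l(O) = -3 + (4 + O*O) = -3 + (4 + O²) = 1 + O²)
t = -60
m(c) = 1/(2*c)
r(I) = I (r(I) = (((1 + (-2)²) + I) - 4) - 1 = (((1 + 4) + I) - 4) - 1 = ((5 + I) - 4) - 1 = (1 + I) - 1 = I)
m(t)*r(2) = ((½)/(-60))*2 = ((½)*(-1/60))*2 = -1/120*2 = -1/60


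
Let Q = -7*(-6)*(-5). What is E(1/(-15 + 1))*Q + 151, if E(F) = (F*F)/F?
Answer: 166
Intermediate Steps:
E(F) = F (E(F) = F²/F = F)
Q = -210 (Q = 42*(-5) = -210)
E(1/(-15 + 1))*Q + 151 = -210/(-15 + 1) + 151 = -210/(-14) + 151 = -1/14*(-210) + 151 = 15 + 151 = 166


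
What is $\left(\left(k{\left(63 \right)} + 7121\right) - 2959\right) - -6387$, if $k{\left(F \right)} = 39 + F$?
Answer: $10651$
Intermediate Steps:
$\left(\left(k{\left(63 \right)} + 7121\right) - 2959\right) - -6387 = \left(\left(\left(39 + 63\right) + 7121\right) - 2959\right) - -6387 = \left(\left(102 + 7121\right) - 2959\right) + 6387 = \left(7223 - 2959\right) + 6387 = 4264 + 6387 = 10651$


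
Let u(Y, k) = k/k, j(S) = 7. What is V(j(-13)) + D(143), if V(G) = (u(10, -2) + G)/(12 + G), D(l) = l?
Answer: 2725/19 ≈ 143.42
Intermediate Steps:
u(Y, k) = 1
V(G) = (1 + G)/(12 + G)
V(j(-13)) + D(143) = (1 + 7)/(12 + 7) + 143 = 8/19 + 143 = 2725/19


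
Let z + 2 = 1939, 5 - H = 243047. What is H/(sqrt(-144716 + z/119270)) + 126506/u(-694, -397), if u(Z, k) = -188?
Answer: -63253/94 + 243042*I*sqrt(12181260620890)/1327713491 ≈ -672.9 + 638.89*I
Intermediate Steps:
H = -243042 (H = 5 - 1*243047 = 5 - 243047 = -243042)
z = 1937 (z = -2 + 1939 = 1937)
H/(sqrt(-144716 + z/119270)) + 126506/u(-694, -397) = -243042/sqrt(-144716 + 1937/119270) + 126506/(-188) = -243042/sqrt(-144716 + 1937*(1/119270)) + 126506*(-1/188) = -243042/sqrt(-144716 + 1937/119270) - 63253/94 = -243042*(-I*sqrt(12181260620890)/1327713491) - 63253/94 = -(-243042)*I*sqrt(12181260620890)/1327713491 - 63253/94 = 243042*I*sqrt(12181260620890)/1327713491 - 63253/94 = -63253/94 + 243042*I*sqrt(12181260620890)/1327713491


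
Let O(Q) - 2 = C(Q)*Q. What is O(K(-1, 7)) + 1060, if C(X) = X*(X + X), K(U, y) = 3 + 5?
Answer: 2086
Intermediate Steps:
K(U, y) = 8
C(X) = 2*X² (C(X) = X*(2*X) = 2*X²)
O(Q) = 2 + 2*Q³ (O(Q) = 2 + (2*Q²)*Q = 2 + 2*Q³)
O(K(-1, 7)) + 1060 = (2 + 2*8³) + 1060 = (2 + 2*512) + 1060 = (2 + 1024) + 1060 = 1026 + 1060 = 2086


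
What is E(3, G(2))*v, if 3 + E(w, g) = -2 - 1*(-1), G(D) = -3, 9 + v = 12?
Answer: -12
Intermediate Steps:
v = 3 (v = -9 + 12 = 3)
E(w, g) = -4 (E(w, g) = -3 + (-2 - 1*(-1)) = -3 + (-2 + 1) = -3 - 1 = -4)
E(3, G(2))*v = -4*3 = -12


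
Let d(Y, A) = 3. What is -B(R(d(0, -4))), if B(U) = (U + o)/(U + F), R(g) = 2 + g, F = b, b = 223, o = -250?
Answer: 245/228 ≈ 1.0746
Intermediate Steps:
F = 223
B(U) = (-250 + U)/(223 + U) (B(U) = (U - 250)/(U + 223) = (-250 + U)/(223 + U))
-B(R(d(0, -4))) = -(-250 + (2 + 3))/(223 + (2 + 3)) = -(-250 + 5)/(223 + 5) = -(-245)/228 = -1*(-245/228) = 245/228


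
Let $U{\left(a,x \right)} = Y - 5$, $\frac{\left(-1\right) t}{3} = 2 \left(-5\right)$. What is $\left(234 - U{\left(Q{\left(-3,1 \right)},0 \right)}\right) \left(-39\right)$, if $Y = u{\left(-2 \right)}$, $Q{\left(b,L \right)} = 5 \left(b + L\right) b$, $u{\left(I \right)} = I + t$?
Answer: $-8229$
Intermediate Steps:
$t = 30$ ($t = - 3 \cdot 2 \left(-5\right) = \left(-3\right) \left(-10\right) = 30$)
$u{\left(I \right)} = 30 + I$ ($u{\left(I \right)} = I + 30 = 30 + I$)
$Q{\left(b,L \right)} = b \left(5 L + 5 b\right)$ ($Q{\left(b,L \right)} = 5 \left(L + b\right) b = \left(5 L + 5 b\right) b = b \left(5 L + 5 b\right)$)
$Y = 28$ ($Y = 30 - 2 = 28$)
$U{\left(a,x \right)} = 23$ ($U{\left(a,x \right)} = 28 - 5 = 23$)
$\left(234 - U{\left(Q{\left(-3,1 \right)},0 \right)}\right) \left(-39\right) = \left(234 - 23\right) \left(-39\right) = 211 \left(-39\right) = -8229$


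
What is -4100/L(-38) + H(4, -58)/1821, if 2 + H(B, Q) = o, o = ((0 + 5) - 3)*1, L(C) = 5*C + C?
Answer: 1025/57 ≈ 17.982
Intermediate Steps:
L(C) = 6*C
o = 2 (o = (5 - 3)*1 = 2*1 = 2)
H(B, Q) = 0 (H(B, Q) = -2 + 2 = 0)
-4100/L(-38) + H(4, -58)/1821 = -4100/(6*(-38)) + 0/1821 = -4100/(-228) + 0*(1/1821) = -4100*(-1/228) + 0 = 1025/57 + 0 = 1025/57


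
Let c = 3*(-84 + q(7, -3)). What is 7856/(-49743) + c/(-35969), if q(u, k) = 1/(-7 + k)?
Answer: -2700223051/17892059670 ≈ -0.15092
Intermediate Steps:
c = -2523/10 (c = 3*(-84 + 1/(-7 - 3)) = 3*(-84 + 1/(-10)) = 3*(-84 - 1/10) = 3*(-841/10) = -2523/10 ≈ -252.30)
7856/(-49743) + c/(-35969) = 7856/(-49743) - 2523/10/(-35969) = 7856*(-1/49743) - 2523/10*(-1/35969) = -7856/49743 + 2523/359690 = -2700223051/17892059670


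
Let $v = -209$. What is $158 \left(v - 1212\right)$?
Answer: $-224518$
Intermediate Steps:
$158 \left(v - 1212\right) = 158 \left(-209 - 1212\right) = 158 \left(-1421\right) = -224518$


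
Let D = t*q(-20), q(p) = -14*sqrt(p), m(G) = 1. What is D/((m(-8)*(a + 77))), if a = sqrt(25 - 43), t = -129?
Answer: 3612*sqrt(5)/(-77*I + 3*sqrt(2)) ≈ 5.762 + 104.57*I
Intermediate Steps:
a = 3*I*sqrt(2) (a = sqrt(-18) = 3*I*sqrt(2) ≈ 4.2426*I)
D = 3612*I*sqrt(5) (D = -(-1806)*sqrt(-20) = -(-1806)*2*I*sqrt(5) = -(-3612)*I*sqrt(5) = 3612*I*sqrt(5) ≈ 8076.7*I)
D/((m(-8)*(a + 77))) = (3612*I*sqrt(5))/((1*(3*I*sqrt(2) + 77))) = (3612*I*sqrt(5))/((1*(77 + 3*I*sqrt(2)))) = (3612*I*sqrt(5))/(77 + 3*I*sqrt(2)) = 3612*I*sqrt(5)/(77 + 3*I*sqrt(2))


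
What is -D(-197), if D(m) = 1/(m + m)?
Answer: 1/394 ≈ 0.0025381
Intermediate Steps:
D(m) = 1/(2*m)
-D(-197) = -1/(2*(-197)) = -(-1)/(2*197) = -1*(-1/394) = 1/394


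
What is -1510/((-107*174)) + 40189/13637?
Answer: 384415336/126946833 ≈ 3.0282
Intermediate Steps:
-1510/((-107*174)) + 40189/13637 = -1510/(-18618) + 40189*(1/13637) = -1510*(-1/18618) + 40189/13637 = 755/9309 + 40189/13637 = 384415336/126946833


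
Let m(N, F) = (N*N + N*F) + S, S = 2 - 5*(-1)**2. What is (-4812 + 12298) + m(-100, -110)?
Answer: 28483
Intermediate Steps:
S = -3 (S = 2 - 5*1 = 2 - 5 = -3)
m(N, F) = -3 + N**2 + F*N (m(N, F) = (N*N + N*F) - 3 = (N**2 + F*N) - 3 = -3 + N**2 + F*N)
(-4812 + 12298) + m(-100, -110) = (-4812 + 12298) + (-3 + (-100)**2 - 110*(-100)) = 7486 + (-3 + 10000 + 11000) = 7486 + 20997 = 28483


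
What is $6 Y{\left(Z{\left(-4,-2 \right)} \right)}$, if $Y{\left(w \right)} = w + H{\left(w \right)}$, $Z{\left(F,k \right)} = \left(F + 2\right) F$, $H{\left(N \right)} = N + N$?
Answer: $144$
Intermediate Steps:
$H{\left(N \right)} = 2 N$
$Z{\left(F,k \right)} = F \left(2 + F\right)$ ($Z{\left(F,k \right)} = \left(2 + F\right) F = F \left(2 + F\right)$)
$Y{\left(w \right)} = 3 w$ ($Y{\left(w \right)} = w + 2 w = 3 w$)
$6 Y{\left(Z{\left(-4,-2 \right)} \right)} = 6 \cdot 3 \left(- 4 \left(2 - 4\right)\right) = 6 \cdot 3 \left(\left(-4\right) \left(-2\right)\right) = 6 \cdot 3 \cdot 8 = 6 \cdot 24 = 144$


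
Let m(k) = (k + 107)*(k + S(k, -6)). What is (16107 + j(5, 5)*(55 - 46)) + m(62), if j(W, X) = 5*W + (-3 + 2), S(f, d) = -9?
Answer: 25280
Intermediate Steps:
j(W, X) = -1 + 5*W (j(W, X) = 5*W - 1 = -1 + 5*W)
m(k) = (-9 + k)*(107 + k) (m(k) = (k + 107)*(k - 9) = (107 + k)*(-9 + k) = (-9 + k)*(107 + k))
(16107 + j(5, 5)*(55 - 46)) + m(62) = (16107 + (-1 + 5*5)*(55 - 46)) + (-963 + 62² + 98*62) = (16107 + (-1 + 25)*9) + (-963 + 3844 + 6076) = (16107 + 24*9) + 8957 = (16107 + 216) + 8957 = 16323 + 8957 = 25280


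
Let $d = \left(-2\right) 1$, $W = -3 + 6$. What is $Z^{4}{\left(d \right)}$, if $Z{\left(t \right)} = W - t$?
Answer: $625$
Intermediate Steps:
$W = 3$
$d = -2$
$Z{\left(t \right)} = 3 - t$
$Z^{4}{\left(d \right)} = \left(3 - -2\right)^{4} = \left(3 + 2\right)^{4} = 5^{4} = 625$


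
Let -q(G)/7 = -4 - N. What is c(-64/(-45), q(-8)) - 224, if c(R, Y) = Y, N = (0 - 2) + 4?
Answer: -182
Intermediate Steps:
N = 2 (N = -2 + 4 = 2)
q(G) = 42 (q(G) = -7*(-4 - 1*2) = -7*(-4 - 2) = -7*(-6) = 42)
c(-64/(-45), q(-8)) - 224 = 42 - 224 = -182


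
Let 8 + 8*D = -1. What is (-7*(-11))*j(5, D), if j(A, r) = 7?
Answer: 539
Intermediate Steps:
D = -9/8 (D = -1 + (⅛)*(-1) = -1 - ⅛ = -9/8 ≈ -1.1250)
(-7*(-11))*j(5, D) = -7*(-11)*7 = 77*7 = 539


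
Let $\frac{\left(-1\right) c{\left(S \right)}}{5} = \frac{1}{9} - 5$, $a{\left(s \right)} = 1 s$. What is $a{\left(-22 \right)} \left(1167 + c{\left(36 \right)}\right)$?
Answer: $- \frac{235906}{9} \approx -26212.0$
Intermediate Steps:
$a{\left(s \right)} = s$
$c{\left(S \right)} = \frac{220}{9}$ ($c{\left(S \right)} = - 5 \left(\frac{1}{9} - 5\right) = \left(-5\right) \left(- \frac{44}{9}\right) = \frac{220}{9}$)
$a{\left(-22 \right)} \left(1167 + c{\left(36 \right)}\right) = - 22 \left(1167 + \frac{220}{9}\right) = \left(-22\right) \frac{10723}{9} = - \frac{235906}{9}$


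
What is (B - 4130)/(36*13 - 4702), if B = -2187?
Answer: 6317/4234 ≈ 1.4920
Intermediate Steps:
(B - 4130)/(36*13 - 4702) = (-2187 - 4130)/(36*13 - 4702) = -6317/(468 - 4702) = -6317/(-4234) = -6317*(-1/4234) = 6317/4234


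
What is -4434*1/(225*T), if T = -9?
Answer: 1478/675 ≈ 2.1896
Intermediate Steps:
-4434*1/(225*T) = -4434/(-9*15*15) = -4434/((-135*15)) = -4434/(-2025) = -4434*(-1/2025) = 1478/675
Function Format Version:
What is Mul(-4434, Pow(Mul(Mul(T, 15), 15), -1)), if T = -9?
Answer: Rational(1478, 675) ≈ 2.1896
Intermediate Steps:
Mul(-4434, Pow(Mul(Mul(T, 15), 15), -1)) = Mul(-4434, Pow(Mul(Mul(-9, 15), 15), -1)) = Mul(-4434, Pow(Mul(-135, 15), -1)) = Mul(-4434, Pow(-2025, -1)) = Mul(-4434, Rational(-1, 2025)) = Rational(1478, 675)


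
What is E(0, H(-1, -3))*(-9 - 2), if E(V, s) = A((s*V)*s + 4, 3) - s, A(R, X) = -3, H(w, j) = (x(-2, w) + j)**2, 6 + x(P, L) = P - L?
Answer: 1133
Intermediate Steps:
x(P, L) = -6 + P - L (x(P, L) = -6 + (P - L) = -6 + P - L)
H(w, j) = (-8 + j - w)**2 (H(w, j) = ((-6 - 2 - w) + j)**2 = ((-8 - w) + j)**2 = (-8 + j - w)**2)
E(V, s) = -3 - s
E(0, H(-1, -3))*(-9 - 2) = (-3 - (8 - 1 - 1*(-3))**2)*(-9 - 2) = (-3 - (8 - 1 + 3)**2)*(-11) = (-3 - 1*10**2)*(-11) = (-3 - 1*100)*(-11) = (-3 - 100)*(-11) = -103*(-11) = 1133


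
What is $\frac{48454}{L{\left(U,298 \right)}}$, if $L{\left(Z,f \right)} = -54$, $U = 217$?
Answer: $- \frac{24227}{27} \approx -897.3$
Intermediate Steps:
$\frac{48454}{L{\left(U,298 \right)}} = \frac{48454}{-54} = 48454 \left(- \frac{1}{54}\right) = - \frac{24227}{27}$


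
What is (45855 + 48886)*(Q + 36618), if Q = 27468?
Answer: 6071571726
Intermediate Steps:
(45855 + 48886)*(Q + 36618) = (45855 + 48886)*(27468 + 36618) = 94741*64086 = 6071571726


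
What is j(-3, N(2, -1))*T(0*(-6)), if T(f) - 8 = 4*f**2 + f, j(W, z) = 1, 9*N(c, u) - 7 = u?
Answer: 8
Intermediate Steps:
N(c, u) = 7/9 + u/9
T(f) = 8 + f + 4*f**2 (T(f) = 8 + (4*f**2 + f) = 8 + (f + 4*f**2) = 8 + f + 4*f**2)
j(-3, N(2, -1))*T(0*(-6)) = 1*(8 + 0*(-6) + 4*(0*(-6))**2) = 1*(8 + 0 + 4*0**2) = 1*(8 + 0 + 4*0) = 1*(8 + 0 + 0) = 1*8 = 8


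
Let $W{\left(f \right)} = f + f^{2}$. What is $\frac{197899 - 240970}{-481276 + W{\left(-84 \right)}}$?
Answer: $\frac{43071}{474304} \approx 0.090809$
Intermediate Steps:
$\frac{197899 - 240970}{-481276 + W{\left(-84 \right)}} = \frac{197899 - 240970}{-481276 - 84 \left(1 - 84\right)} = - \frac{43071}{-481276 - -6972} = - \frac{43071}{-481276 + 6972} = - \frac{43071}{-474304} = \left(-43071\right) \left(- \frac{1}{474304}\right) = \frac{43071}{474304}$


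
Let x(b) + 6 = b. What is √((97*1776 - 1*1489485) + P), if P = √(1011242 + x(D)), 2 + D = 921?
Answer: √(-1317213 + √1012155) ≈ 1147.3*I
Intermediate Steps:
D = 919 (D = -2 + 921 = 919)
x(b) = -6 + b
P = √1012155 (P = √(1011242 + (-6 + 919)) = √(1011242 + 913) = √1012155 ≈ 1006.1)
√((97*1776 - 1*1489485) + P) = √((97*1776 - 1*1489485) + √1012155) = √((172272 - 1489485) + √1012155) = √(-1317213 + √1012155)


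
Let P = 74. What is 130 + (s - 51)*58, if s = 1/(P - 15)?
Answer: -166794/59 ≈ -2827.0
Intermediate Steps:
s = 1/59 (s = 1/(74 - 15) = 1/59 ≈ 0.016949)
130 + (s - 51)*58 = 130 + (1/59 - 51)*58 = 130 - 3008/59*58 = 130 - 174464/59 = -166794/59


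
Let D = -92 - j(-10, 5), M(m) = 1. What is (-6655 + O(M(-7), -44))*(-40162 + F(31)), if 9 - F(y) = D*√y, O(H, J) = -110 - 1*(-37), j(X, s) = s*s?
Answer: 270149384 - 787176*√31 ≈ 2.6577e+8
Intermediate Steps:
j(X, s) = s²
D = -117 (D = -92 - 1*5² = -92 - 1*25 = -92 - 25 = -117)
O(H, J) = -73 (O(H, J) = -110 + 37 = -73)
F(y) = 9 + 117*√y (F(y) = 9 - (-117)*√y = 9 + 117*√y)
(-6655 + O(M(-7), -44))*(-40162 + F(31)) = (-6655 - 73)*(-40162 + (9 + 117*√31)) = -6728*(-40153 + 117*√31) = 270149384 - 787176*√31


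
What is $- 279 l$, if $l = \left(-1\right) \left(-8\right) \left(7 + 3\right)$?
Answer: $-22320$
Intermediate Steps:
$l = 80$ ($l = 8 \cdot 10 = 80$)
$- 279 l = \left(-279\right) 80 = -22320$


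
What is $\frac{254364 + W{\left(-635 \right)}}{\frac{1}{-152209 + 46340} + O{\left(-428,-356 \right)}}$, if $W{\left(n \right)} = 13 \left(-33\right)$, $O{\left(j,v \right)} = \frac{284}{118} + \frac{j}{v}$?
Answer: $\frac{141167067548265}{2006318168} \approx 70361.0$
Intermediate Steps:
$O{\left(j,v \right)} = \frac{142}{59} + \frac{j}{v}$ ($O{\left(j,v \right)} = 284 \cdot \frac{1}{118} + \frac{j}{v} = \frac{142}{59} + \frac{j}{v}$)
$W{\left(n \right)} = -429$
$\frac{254364 + W{\left(-635 \right)}}{\frac{1}{-152209 + 46340} + O{\left(-428,-356 \right)}} = \frac{254364 - 429}{\frac{1}{-152209 + 46340} + \left(\frac{142}{59} - \frac{428}{-356}\right)} = \frac{253935}{\frac{1}{-105869} + \left(\frac{142}{59} - - \frac{107}{89}\right)} = \frac{253935}{- \frac{1}{105869} + \left(\frac{142}{59} + \frac{107}{89}\right)} = \frac{253935}{- \frac{1}{105869} + \frac{18951}{5251}} = \frac{253935}{\frac{2006318168}{555918119}} = 253935 \cdot \frac{555918119}{2006318168} = \frac{141167067548265}{2006318168}$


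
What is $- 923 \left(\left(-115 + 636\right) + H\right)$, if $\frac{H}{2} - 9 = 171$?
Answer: $-813163$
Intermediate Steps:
$H = 360$ ($H = 18 + 2 \cdot 171 = 18 + 342 = 360$)
$- 923 \left(\left(-115 + 636\right) + H\right) = - 923 \left(\left(-115 + 636\right) + 360\right) = - 923 \left(521 + 360\right) = \left(-923\right) 881 = -813163$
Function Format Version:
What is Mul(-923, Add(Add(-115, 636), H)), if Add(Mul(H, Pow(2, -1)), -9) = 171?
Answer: -813163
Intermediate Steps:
H = 360 (H = Add(18, Mul(2, 171)) = Add(18, 342) = 360)
Mul(-923, Add(Add(-115, 636), H)) = Mul(-923, Add(Add(-115, 636), 360)) = Mul(-923, Add(521, 360)) = Mul(-923, 881) = -813163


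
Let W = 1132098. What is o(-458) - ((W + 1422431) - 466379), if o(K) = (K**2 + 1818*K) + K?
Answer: -2711488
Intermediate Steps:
o(K) = K**2 + 1819*K
o(-458) - ((W + 1422431) - 466379) = -458*(1819 - 458) - ((1132098 + 1422431) - 466379) = -458*1361 - (2554529 - 466379) = -623338 - 1*2088150 = -623338 - 2088150 = -2711488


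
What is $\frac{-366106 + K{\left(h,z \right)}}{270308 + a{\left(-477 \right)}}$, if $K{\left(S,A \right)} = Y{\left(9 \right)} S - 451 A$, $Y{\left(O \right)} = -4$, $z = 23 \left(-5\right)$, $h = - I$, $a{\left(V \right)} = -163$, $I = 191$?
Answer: $- \frac{313477}{270145} \approx -1.1604$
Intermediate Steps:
$h = -191$ ($h = \left(-1\right) 191 = -191$)
$z = -115$
$K{\left(S,A \right)} = - 451 A - 4 S$ ($K{\left(S,A \right)} = - 4 S - 451 A = - 451 A - 4 S$)
$\frac{-366106 + K{\left(h,z \right)}}{270308 + a{\left(-477 \right)}} = \frac{-366106 - -52629}{270308 - 163} = \frac{-366106 + \left(51865 + 764\right)}{270145} = \left(-366106 + 52629\right) \frac{1}{270145} = \left(-313477\right) \frac{1}{270145} = - \frac{313477}{270145}$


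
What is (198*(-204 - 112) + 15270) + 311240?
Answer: 263942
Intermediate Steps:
(198*(-204 - 112) + 15270) + 311240 = (198*(-316) + 15270) + 311240 = (-62568 + 15270) + 311240 = -47298 + 311240 = 263942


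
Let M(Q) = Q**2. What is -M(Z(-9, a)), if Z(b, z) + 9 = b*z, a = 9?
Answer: -8100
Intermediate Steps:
Z(b, z) = -9 + b*z
-M(Z(-9, a)) = -(-9 - 9*9)**2 = -(-9 - 81)**2 = -1*(-90)**2 = -1*8100 = -8100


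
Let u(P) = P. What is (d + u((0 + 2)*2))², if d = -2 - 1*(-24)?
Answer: 676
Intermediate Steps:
d = 22 (d = -2 + 24 = 22)
(d + u((0 + 2)*2))² = (22 + (0 + 2)*2)² = (22 + 2*2)² = (22 + 4)² = 26² = 676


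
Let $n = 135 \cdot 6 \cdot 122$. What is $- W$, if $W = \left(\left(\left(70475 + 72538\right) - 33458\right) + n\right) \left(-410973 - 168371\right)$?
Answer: $120720806000$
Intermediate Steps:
$n = 98820$ ($n = 810 \cdot 122 = 98820$)
$W = -120720806000$ ($W = \left(\left(\left(70475 + 72538\right) - 33458\right) + 98820\right) \left(-410973 - 168371\right) = \left(\left(143013 - 33458\right) + 98820\right) \left(-579344\right) = \left(109555 + 98820\right) \left(-579344\right) = 208375 \left(-579344\right) = -120720806000$)
$- W = \left(-1\right) \left(-120720806000\right) = 120720806000$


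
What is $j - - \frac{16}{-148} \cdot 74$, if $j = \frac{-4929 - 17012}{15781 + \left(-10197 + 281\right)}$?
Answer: $- \frac{68861}{5865} \approx -11.741$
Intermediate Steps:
$j = - \frac{21941}{5865}$ ($j = - \frac{21941}{15781 - 9916} = - \frac{21941}{5865} \approx -3.741$)
$j - - \frac{16}{-148} \cdot 74 = - \frac{21941}{5865} - - \frac{16}{-148} \cdot 74 = - \frac{21941}{5865} - \left(-16\right) \left(- \frac{1}{148}\right) 74 = - \frac{21941}{5865} - \frac{4}{37} \cdot 74 = - \frac{21941}{5865} - 8 = - \frac{68861}{5865}$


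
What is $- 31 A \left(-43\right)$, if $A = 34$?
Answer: $45322$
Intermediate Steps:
$- 31 A \left(-43\right) = \left(-31\right) 34 \left(-43\right) = \left(-1054\right) \left(-43\right) = 45322$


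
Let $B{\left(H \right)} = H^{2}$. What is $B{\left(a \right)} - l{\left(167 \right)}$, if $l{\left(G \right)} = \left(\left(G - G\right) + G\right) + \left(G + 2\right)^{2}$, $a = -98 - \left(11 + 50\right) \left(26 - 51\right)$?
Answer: $2007601$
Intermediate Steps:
$a = 1427$ ($a = -98 - 61 \left(-25\right) = -98 - -1525 = -98 + 1525 = 1427$)
$l{\left(G \right)} = G + \left(2 + G\right)^{2}$ ($l{\left(G \right)} = \left(0 + G\right) + \left(2 + G\right)^{2} = G + \left(2 + G\right)^{2}$)
$B{\left(a \right)} - l{\left(167 \right)} = 1427^{2} - \left(167 + \left(2 + 167\right)^{2}\right) = 2036329 - \left(167 + 169^{2}\right) = 2036329 - \left(167 + 28561\right) = 2036329 - 28728 = 2007601$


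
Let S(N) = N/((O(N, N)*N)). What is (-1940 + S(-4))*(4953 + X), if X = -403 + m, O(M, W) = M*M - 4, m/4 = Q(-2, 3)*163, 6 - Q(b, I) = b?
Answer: -113671357/6 ≈ -1.8945e+7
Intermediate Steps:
Q(b, I) = 6 - b
m = 5216 (m = 4*((6 - 1*(-2))*163) = 4*((6 + 2)*163) = 4*(8*163) = 4*1304 = 5216)
O(M, W) = -4 + M² (O(M, W) = M² - 4 = -4 + M²)
X = 4813 (X = -403 + 5216 = 4813)
S(N) = 1/(-4 + N²) (S(N) = N/(((-4 + N²)*N)) = N/((N*(-4 + N²))) = N*(1/(N*(-4 + N²))) = 1/(-4 + N²))
(-1940 + S(-4))*(4953 + X) = (-1940 + 1/(-4 + (-4)²))*(4953 + 4813) = (-1940 + 1/(-4 + 16))*9766 = (-1940 + 1/12)*9766 = -23279/12*9766 = -113671357/6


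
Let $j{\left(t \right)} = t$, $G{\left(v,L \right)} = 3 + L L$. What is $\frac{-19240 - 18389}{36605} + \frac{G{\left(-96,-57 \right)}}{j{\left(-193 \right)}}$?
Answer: $- \frac{126301857}{7064765} \approx -17.878$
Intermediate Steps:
$G{\left(v,L \right)} = 3 + L^{2}$
$\frac{-19240 - 18389}{36605} + \frac{G{\left(-96,-57 \right)}}{j{\left(-193 \right)}} = \frac{-19240 - 18389}{36605} + \frac{3 + \left(-57\right)^{2}}{-193} = \left(-37629\right) \frac{1}{36605} + \left(3 + 3249\right) \left(- \frac{1}{193}\right) = - \frac{37629}{36605} + 3252 \left(- \frac{1}{193}\right) = - \frac{37629}{36605} - \frac{3252}{193} = - \frac{126301857}{7064765}$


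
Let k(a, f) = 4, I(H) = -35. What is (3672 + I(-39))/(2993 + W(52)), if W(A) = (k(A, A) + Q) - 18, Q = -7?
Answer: 3637/2972 ≈ 1.2238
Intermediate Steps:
W(A) = -21 (W(A) = (4 - 7) - 18 = -3 - 18 = -21)
(3672 + I(-39))/(2993 + W(52)) = (3672 - 35)/(2993 - 21) = 3637/2972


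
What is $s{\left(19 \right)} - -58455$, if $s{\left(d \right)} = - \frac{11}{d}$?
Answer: $\frac{1110634}{19} \approx 58454.0$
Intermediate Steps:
$s{\left(19 \right)} - -58455 = - \frac{11}{19} - -58455 = \left(-11\right) \frac{1}{19} + 58455 = - \frac{11}{19} + 58455 = \frac{1110634}{19}$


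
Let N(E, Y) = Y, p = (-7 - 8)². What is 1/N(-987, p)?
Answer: 1/225 ≈ 0.0044444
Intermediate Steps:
p = 225 (p = (-15)² = 225)
1/N(-987, p) = 1/225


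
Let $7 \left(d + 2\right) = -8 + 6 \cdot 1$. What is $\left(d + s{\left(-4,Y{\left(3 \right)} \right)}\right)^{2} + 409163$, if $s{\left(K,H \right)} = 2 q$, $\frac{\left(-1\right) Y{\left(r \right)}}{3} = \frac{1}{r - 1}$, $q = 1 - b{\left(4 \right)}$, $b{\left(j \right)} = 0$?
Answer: $\frac{20048991}{49} \approx 4.0916 \cdot 10^{5}$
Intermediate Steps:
$d = - \frac{16}{7}$ ($d = -2 + \frac{-8 + 6 \cdot 1}{7} = -2 + \frac{-8 + 6}{7} = -2 + \frac{1}{7} \left(-2\right) = -2 - \frac{2}{7} = - \frac{16}{7} \approx -2.2857$)
$q = 1$ ($q = 1 - 0 = 1 + 0 = 1$)
$Y{\left(r \right)} = - \frac{3}{-1 + r}$ ($Y{\left(r \right)} = - \frac{3}{r - 1} = - \frac{3}{-1 + r}$)
$s{\left(K,H \right)} = 2$ ($s{\left(K,H \right)} = 2 \cdot 1 = 2$)
$\left(d + s{\left(-4,Y{\left(3 \right)} \right)}\right)^{2} + 409163 = \left(- \frac{16}{7} + 2\right)^{2} + 409163 = \left(- \frac{2}{7}\right)^{2} + 409163 = \frac{4}{49} + 409163 = \frac{20048991}{49}$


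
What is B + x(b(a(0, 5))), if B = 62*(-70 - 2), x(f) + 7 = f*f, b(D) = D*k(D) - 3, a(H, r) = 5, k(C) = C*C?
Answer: 10413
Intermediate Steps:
k(C) = C²
b(D) = -3 + D³ (b(D) = D*D² - 3 = D³ - 3 = -3 + D³)
x(f) = -7 + f² (x(f) = -7 + f*f = -7 + f²)
B = -4464 (B = 62*(-72) = -4464)
B + x(b(a(0, 5))) = -4464 + (-7 + (-3 + 5³)²) = -4464 + (-7 + (-3 + 125)²) = -4464 + (-7 + 122²) = -4464 + (-7 + 14884) = -4464 + 14877 = 10413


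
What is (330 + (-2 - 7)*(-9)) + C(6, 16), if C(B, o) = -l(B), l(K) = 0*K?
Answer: 411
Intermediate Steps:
l(K) = 0
C(B, o) = 0 (C(B, o) = -1*0 = 0)
(330 + (-2 - 7)*(-9)) + C(6, 16) = (330 + (-2 - 7)*(-9)) + 0 = (330 - 9*(-9)) + 0 = (330 + 81) + 0 = 411 + 0 = 411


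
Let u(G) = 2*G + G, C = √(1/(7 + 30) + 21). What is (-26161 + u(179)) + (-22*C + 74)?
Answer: -25550 - 22*√28786/37 ≈ -25651.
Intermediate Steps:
C = √28786/37 (C = √(1/37 + 21) = √(778/37) = √28786/37 ≈ 4.5855)
u(G) = 3*G
(-26161 + u(179)) + (-22*C + 74) = (-26161 + 3*179) + (-22*√28786/37 + 74) = (-26161 + 537) + (-22*√28786/37 + 74) = -25624 + (74 - 22*√28786/37) = -25550 - 22*√28786/37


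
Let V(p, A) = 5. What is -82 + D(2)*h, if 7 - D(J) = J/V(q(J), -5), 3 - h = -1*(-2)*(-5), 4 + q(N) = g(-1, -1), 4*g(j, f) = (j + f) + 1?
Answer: 19/5 ≈ 3.8000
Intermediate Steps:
g(j, f) = 1/4 + f/4 + j/4 (g(j, f) = ((j + f) + 1)/4 = ((f + j) + 1)/4 = (1 + f + j)/4 = 1/4 + f/4 + j/4)
q(N) = -17/4 (q(N) = -4 + (1/4 + (1/4)*(-1) + (1/4)*(-1)) = -4 + (1/4 - 1/4 - 1/4) = -4 - 1/4 = -17/4)
h = 13 (h = 3 - (-1*(-2))*(-5) = 3 - 2*(-5) = 3 - 1*(-10) = 3 + 10 = 13)
D(J) = 7 - J/5
-82 + D(2)*h = -82 + (7 - 1/5*2)*13 = -82 + (7 - 2/5)*13 = -82 + (33/5)*13 = -82 + 429/5 = 19/5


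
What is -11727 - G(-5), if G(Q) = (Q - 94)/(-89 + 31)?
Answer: -680265/58 ≈ -11729.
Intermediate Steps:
G(Q) = 47/29 - Q/58 (G(Q) = (-94 + Q)/(-58) = (-94 + Q)*(-1/58) = 47/29 - Q/58)
-11727 - G(-5) = -11727 - (47/29 - 1/58*(-5)) = -11727 - (47/29 + 5/58) = -11727 - 1*99/58 = -11727 - 99/58 = -680265/58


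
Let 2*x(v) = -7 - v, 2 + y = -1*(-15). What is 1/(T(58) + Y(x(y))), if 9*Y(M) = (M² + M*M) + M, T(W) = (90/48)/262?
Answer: 18864/398375 ≈ 0.047352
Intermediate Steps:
T(W) = 15/2096 (T(W) = (90*(1/48))*(1/262) = (15/8)*(1/262) = 15/2096)
y = 13 (y = -2 - 1*(-15) = -2 + 15 = 13)
x(v) = -7/2 - v/2 (x(v) = (-7 - v)/2 = -7/2 - v/2)
Y(M) = M/9 + 2*M²/9 (Y(M) = ((M² + M*M) + M)/9 = ((M² + M²) + M)/9 = (2*M² + M)/9 = (M + 2*M²)/9 = M/9 + 2*M²/9)
1/(T(58) + Y(x(y))) = 1/(15/2096 + (-7/2 - ½*13)*(1 + 2*(-7/2 - ½*13))/9) = 1/(15/2096 + (-7/2 - 13/2)*(1 + 2*(-7/2 - 13/2))/9) = 1/(15/2096 + (⅑)*(-10)*(1 + 2*(-10))) = 1/(15/2096 + (⅑)*(-10)*(1 - 20)) = 1/(15/2096 + (⅑)*(-10)*(-19)) = 1/(15/2096 + 190/9) = 1/(398375/18864) = 18864/398375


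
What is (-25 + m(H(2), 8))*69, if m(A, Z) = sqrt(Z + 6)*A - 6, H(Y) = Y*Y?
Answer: -2139 + 276*sqrt(14) ≈ -1106.3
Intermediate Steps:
H(Y) = Y**2
m(A, Z) = -6 + A*sqrt(6 + Z) (m(A, Z) = sqrt(6 + Z)*A - 6 = A*sqrt(6 + Z) - 6 = -6 + A*sqrt(6 + Z))
(-25 + m(H(2), 8))*69 = (-25 + (-6 + 2**2*sqrt(6 + 8)))*69 = (-25 + (-6 + 4*sqrt(14)))*69 = (-31 + 4*sqrt(14))*69 = -2139 + 276*sqrt(14)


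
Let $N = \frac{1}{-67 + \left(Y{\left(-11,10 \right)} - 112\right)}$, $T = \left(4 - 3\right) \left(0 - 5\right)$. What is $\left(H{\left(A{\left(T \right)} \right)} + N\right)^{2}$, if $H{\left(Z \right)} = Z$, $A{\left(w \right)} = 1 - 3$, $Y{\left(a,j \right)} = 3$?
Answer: $\frac{124609}{30976} \approx 4.0228$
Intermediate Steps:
$T = -5$ ($T = 1 \left(-5\right) = -5$)
$A{\left(w \right)} = -2$ ($A{\left(w \right)} = 1 - 3 = -2$)
$N = - \frac{1}{176}$ ($N = \frac{1}{-67 + \left(3 - 112\right)} = \frac{1}{-67 - 109} = \frac{1}{-176} = - \frac{1}{176} \approx -0.0056818$)
$\left(H{\left(A{\left(T \right)} \right)} + N\right)^{2} = \left(-2 - \frac{1}{176}\right)^{2} = \left(- \frac{353}{176}\right)^{2} = \frac{124609}{30976}$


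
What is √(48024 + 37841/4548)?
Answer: 41*√147756561/2274 ≈ 219.16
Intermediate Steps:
√(48024 + 37841/4548) = √(218450993/4548) = 41*√147756561/2274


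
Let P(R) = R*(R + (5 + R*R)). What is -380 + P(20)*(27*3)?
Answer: 688120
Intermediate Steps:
P(R) = R*(5 + R + R²) (P(R) = R*(R + (5 + R²)) = R*(5 + R + R²))
-380 + P(20)*(27*3) = -380 + (20*(5 + 20 + 20²))*(27*3) = -380 + (20*(5 + 20 + 400))*81 = -380 + (20*425)*81 = -380 + 8500*81 = -380 + 688500 = 688120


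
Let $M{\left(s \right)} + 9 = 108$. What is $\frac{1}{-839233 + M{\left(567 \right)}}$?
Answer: $- \frac{1}{839134} \approx -1.1917 \cdot 10^{-6}$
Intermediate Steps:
$M{\left(s \right)} = 99$ ($M{\left(s \right)} = -9 + 108 = 99$)
$\frac{1}{-839233 + M{\left(567 \right)}} = \frac{1}{-839233 + 99} = \frac{1}{-839134} = - \frac{1}{839134}$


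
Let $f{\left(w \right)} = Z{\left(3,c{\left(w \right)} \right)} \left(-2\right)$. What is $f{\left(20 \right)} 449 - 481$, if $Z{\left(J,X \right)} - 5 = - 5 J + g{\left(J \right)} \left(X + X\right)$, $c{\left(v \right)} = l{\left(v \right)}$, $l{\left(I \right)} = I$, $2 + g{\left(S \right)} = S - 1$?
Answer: $8499$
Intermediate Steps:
$g{\left(S \right)} = -3 + S$ ($g{\left(S \right)} = -2 + \left(S - 1\right) = -2 + \left(-1 + S\right) = -3 + S$)
$c{\left(v \right)} = v$
$Z{\left(J,X \right)} = 5 - 5 J + 2 X \left(-3 + J\right)$ ($Z{\left(J,X \right)} = 5 - \left(5 J - \left(-3 + J\right) \left(X + X\right)\right) = 5 - \left(5 J - \left(-3 + J\right) 2 X\right) = 5 - \left(5 J - 2 X \left(-3 + J\right)\right) = 5 - 5 J + 2 X \left(-3 + J\right)$)
$f{\left(w \right)} = 20$ ($f{\left(w \right)} = \left(5 - 15 + 2 w \left(-3 + 3\right)\right) \left(-2\right) = \left(5 - 15 + 2 w 0\right) \left(-2\right) = \left(5 - 15 + 0\right) \left(-2\right) = \left(-10\right) \left(-2\right) = 20$)
$f{\left(20 \right)} 449 - 481 = 20 \cdot 449 - 481 = 8980 - 481 = 8499$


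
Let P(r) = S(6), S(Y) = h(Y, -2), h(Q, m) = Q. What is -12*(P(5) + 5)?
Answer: -132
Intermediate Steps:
S(Y) = Y
P(r) = 6
-12*(P(5) + 5) = -12*(6 + 5) = -12*11 = -132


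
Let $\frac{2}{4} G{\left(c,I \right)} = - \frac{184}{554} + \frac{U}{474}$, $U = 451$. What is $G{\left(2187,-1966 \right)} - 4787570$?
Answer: $- \frac{314299101611}{65649} \approx -4.7876 \cdot 10^{6}$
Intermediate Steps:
$G{\left(c,I \right)} = \frac{81319}{65649}$ ($G{\left(c,I \right)} = 2 \left(- \frac{184}{554} + \frac{451}{474}\right) = 2 \left(\left(-184\right) \frac{1}{554} + 451 \cdot \frac{1}{474}\right) = 2 \left(- \frac{92}{277} + \frac{451}{474}\right) = 2 \cdot \frac{81319}{131298} = \frac{81319}{65649}$)
$G{\left(2187,-1966 \right)} - 4787570 = \frac{81319}{65649} - 4787570 = - \frac{314299101611}{65649}$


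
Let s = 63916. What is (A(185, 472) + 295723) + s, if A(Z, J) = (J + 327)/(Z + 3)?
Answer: 1438573/4 ≈ 3.5964e+5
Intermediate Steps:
A(Z, J) = (327 + J)/(3 + Z)
(A(185, 472) + 295723) + s = ((327 + 472)/(3 + 185) + 295723) + 63916 = (799/188 + 295723) + 63916 = ((1/188)*799 + 295723) + 63916 = (17/4 + 295723) + 63916 = 1182909/4 + 63916 = 1438573/4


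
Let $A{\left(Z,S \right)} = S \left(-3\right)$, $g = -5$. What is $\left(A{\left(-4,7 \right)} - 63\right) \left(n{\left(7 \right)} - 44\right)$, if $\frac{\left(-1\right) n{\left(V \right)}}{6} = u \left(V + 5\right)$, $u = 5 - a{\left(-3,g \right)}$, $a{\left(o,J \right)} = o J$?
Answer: $-56784$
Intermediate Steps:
$a{\left(o,J \right)} = J o$
$u = -10$ ($u = 5 - \left(-5\right) \left(-3\right) = 5 - 15 = -10$)
$A{\left(Z,S \right)} = - 3 S$
$n{\left(V \right)} = 300 + 60 V$ ($n{\left(V \right)} = - 6 \left(- 10 \left(V + 5\right)\right) = - 6 \left(- 10 \left(5 + V\right)\right) = - 6 \left(-50 - 10 V\right) = 300 + 60 V$)
$\left(A{\left(-4,7 \right)} - 63\right) \left(n{\left(7 \right)} - 44\right) = \left(\left(-3\right) 7 - 63\right) \left(\left(300 + 60 \cdot 7\right) - 44\right) = \left(-21 - 63\right) \left(\left(300 + 420\right) - 44\right) = - 84 \left(720 - 44\right) = \left(-84\right) 676 = -56784$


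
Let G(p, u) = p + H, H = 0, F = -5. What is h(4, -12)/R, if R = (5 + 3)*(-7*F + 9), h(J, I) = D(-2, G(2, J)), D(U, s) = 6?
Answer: 3/176 ≈ 0.017045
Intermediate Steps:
G(p, u) = p (G(p, u) = p + 0 = p)
h(J, I) = 6
R = 352 (R = (5 + 3)*(-7*(-5) + 9) = 8*(35 + 9) = 8*44 = 352)
h(4, -12)/R = 6/352 = 6*(1/352) = 3/176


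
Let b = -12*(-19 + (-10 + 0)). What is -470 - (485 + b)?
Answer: -1303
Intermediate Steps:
b = 348 (b = -12*(-19 - 10) = -12*(-29) = 348)
-470 - (485 + b) = -470 - (485 + 348) = -470 - 1*833 = -470 - 833 = -1303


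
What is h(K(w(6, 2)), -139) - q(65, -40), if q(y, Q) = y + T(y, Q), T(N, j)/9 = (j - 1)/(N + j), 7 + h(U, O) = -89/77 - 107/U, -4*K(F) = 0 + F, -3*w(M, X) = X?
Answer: -1348262/1925 ≈ -700.40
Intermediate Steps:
w(M, X) = -X/3
K(F) = -F/4 (K(F) = -(0 + F)/4 = -F/4)
h(U, O) = -628/77 - 107/U (h(U, O) = -7 + (-89/77 - 107/U) = -628/77 - 107/U)
T(N, j) = 9*(-1 + j)/(N + j) (T(N, j) = 9*((j - 1)/(N + j)) = 9*((-1 + j)/(N + j)) = 9*(-1 + j)/(N + j))
q(y, Q) = y + 9*(-1 + Q)/(Q + y) (q(y, Q) = y + 9*(-1 + Q)/(y + Q) = y + 9*(-1 + Q)/(Q + y))
h(K(w(6, 2)), -139) - q(65, -40) = (-628/77 - 107/((-(-1)*2/12))) - (-9 + 9*(-40) + 65*(-40 + 65))/(-40 + 65) = (-628/77 - 107/((-1/4*(-2/3)))) - (-9 - 360 + 65*25)/25 = (-628/77 - 107/1/6) - (-9 - 360 + 1625)/25 = (-628/77 - 107*6) - 1256/25 = (-628/77 - 642) - 1*1256/25 = -50062/77 - 1256/25 = -1348262/1925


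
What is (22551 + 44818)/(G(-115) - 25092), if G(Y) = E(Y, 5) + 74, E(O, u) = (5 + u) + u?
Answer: -67369/25003 ≈ -2.6944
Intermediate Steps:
E(O, u) = 5 + 2*u
G(Y) = 89 (G(Y) = (5 + 2*5) + 74 = (5 + 10) + 74 = 15 + 74 = 89)
(22551 + 44818)/(G(-115) - 25092) = (22551 + 44818)/(89 - 25092) = 67369/(-25003) = 67369*(-1/25003) = -67369/25003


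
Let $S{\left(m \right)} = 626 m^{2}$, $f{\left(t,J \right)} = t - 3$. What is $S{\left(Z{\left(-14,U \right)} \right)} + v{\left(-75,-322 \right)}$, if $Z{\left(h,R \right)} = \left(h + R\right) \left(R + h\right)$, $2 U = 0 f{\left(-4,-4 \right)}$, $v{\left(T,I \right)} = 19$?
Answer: $24048435$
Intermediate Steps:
$f{\left(t,J \right)} = -3 + t$
$U = 0$ ($U = \frac{0 \left(-3 - 4\right)}{2} = \frac{0 \left(-7\right)}{2} = \frac{1}{2} \cdot 0 = 0$)
$Z{\left(h,R \right)} = \left(R + h\right)^{2}$ ($Z{\left(h,R \right)} = \left(R + h\right) \left(R + h\right) = \left(R + h\right)^{2}$)
$S{\left(Z{\left(-14,U \right)} \right)} + v{\left(-75,-322 \right)} = 626 \left(\left(0 - 14\right)^{2}\right)^{2} + 19 = 626 \left(\left(-14\right)^{2}\right)^{2} + 19 = 626 \cdot 196^{2} + 19 = 626 \cdot 38416 + 19 = 24048416 + 19 = 24048435$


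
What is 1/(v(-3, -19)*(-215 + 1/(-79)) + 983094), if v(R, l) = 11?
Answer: 79/77477580 ≈ 1.0196e-6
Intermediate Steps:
1/(v(-3, -19)*(-215 + 1/(-79)) + 983094) = 1/(11*(-215 + 1/(-79)) + 983094) = 1/(11*(-215 - 1/79) + 983094) = 1/(11*(-16986/79) + 983094) = 1/(-186846/79 + 983094) = 1/(77477580/79) = 79/77477580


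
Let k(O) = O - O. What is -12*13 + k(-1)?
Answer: -156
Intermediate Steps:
k(O) = 0
-12*13 + k(-1) = -12*13 + 0 = -156 + 0 = -156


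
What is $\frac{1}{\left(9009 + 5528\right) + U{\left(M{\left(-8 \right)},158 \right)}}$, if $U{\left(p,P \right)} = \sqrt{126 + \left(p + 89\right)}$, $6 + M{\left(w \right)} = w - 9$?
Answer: $\frac{14537}{211324177} - \frac{8 \sqrt{3}}{211324177} \approx 6.8725 \cdot 10^{-5}$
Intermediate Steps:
$M{\left(w \right)} = -15 + w$ ($M{\left(w \right)} = -6 + \left(w - 9\right) = -6 + \left(-9 + w\right) = -15 + w$)
$U{\left(p,P \right)} = \sqrt{215 + p}$ ($U{\left(p,P \right)} = \sqrt{126 + \left(89 + p\right)} = \sqrt{215 + p}$)
$\frac{1}{\left(9009 + 5528\right) + U{\left(M{\left(-8 \right)},158 \right)}} = \frac{1}{\left(9009 + 5528\right) + \sqrt{215 - 23}} = \frac{1}{14537 + \sqrt{215 - 23}} = \frac{1}{14537 + \sqrt{192}} = \frac{1}{14537 + 8 \sqrt{3}}$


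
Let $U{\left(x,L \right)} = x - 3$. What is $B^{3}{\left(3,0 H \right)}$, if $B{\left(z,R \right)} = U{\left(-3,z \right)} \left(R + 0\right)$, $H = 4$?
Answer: $0$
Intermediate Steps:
$U{\left(x,L \right)} = -3 + x$ ($U{\left(x,L \right)} = x - 3 = -3 + x$)
$B{\left(z,R \right)} = - 6 R$ ($B{\left(z,R \right)} = \left(-3 - 3\right) \left(R + 0\right) = - 6 R$)
$B^{3}{\left(3,0 H \right)} = \left(- 6 \cdot 0 \cdot 4\right)^{3} = \left(\left(-6\right) 0\right)^{3} = 0^{3} = 0$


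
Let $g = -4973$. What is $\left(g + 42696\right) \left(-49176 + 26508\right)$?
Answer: $-855104964$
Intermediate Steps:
$\left(g + 42696\right) \left(-49176 + 26508\right) = \left(-4973 + 42696\right) \left(-49176 + 26508\right) = 37723 \left(-22668\right) = -855104964$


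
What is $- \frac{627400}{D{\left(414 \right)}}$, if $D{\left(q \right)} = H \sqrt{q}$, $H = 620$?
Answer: $- \frac{15685 \sqrt{46}}{2139} \approx -49.734$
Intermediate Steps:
$D{\left(q \right)} = 620 \sqrt{q}$
$- \frac{627400}{D{\left(414 \right)}} = - \frac{627400}{620 \sqrt{414}} = - \frac{627400}{620 \cdot 3 \sqrt{46}} = - \frac{627400}{1860 \sqrt{46}} = - 627400 \frac{\sqrt{46}}{85560} = - \frac{15685 \sqrt{46}}{2139}$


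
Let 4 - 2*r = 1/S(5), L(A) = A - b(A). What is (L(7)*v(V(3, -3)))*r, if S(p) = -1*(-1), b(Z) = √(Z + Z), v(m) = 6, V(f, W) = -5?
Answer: 63 - 9*√14 ≈ 29.325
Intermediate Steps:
b(Z) = √2*√Z (b(Z) = √(2*Z) = √2*√Z)
S(p) = 1
L(A) = A - √2*√A
r = 3/2 (r = 2 - ½/1 = 2 - ½*1 = 2 - ½ = 3/2 ≈ 1.5000)
(L(7)*v(V(3, -3)))*r = ((7 - √2*√7)*6)*(3/2) = ((7 - √14)*6)*(3/2) = (42 - 6*√14)*(3/2) = 63 - 9*√14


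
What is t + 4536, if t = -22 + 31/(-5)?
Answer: 22539/5 ≈ 4507.8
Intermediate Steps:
t = -141/5 (t = -22 + 31*(-⅕) = -22 - 31/5 = -141/5 ≈ -28.200)
t + 4536 = -141/5 + 4536 = 22539/5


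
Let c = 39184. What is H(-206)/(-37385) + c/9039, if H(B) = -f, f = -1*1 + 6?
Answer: 292987807/67584603 ≈ 4.3351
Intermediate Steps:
f = 5 (f = -1 + 6 = 5)
H(B) = -5 (H(B) = -1*5 = -5)
H(-206)/(-37385) + c/9039 = -5/(-37385) + 39184/9039 = -5*(-1/37385) + 39184*(1/9039) = 1/7477 + 39184/9039 = 292987807/67584603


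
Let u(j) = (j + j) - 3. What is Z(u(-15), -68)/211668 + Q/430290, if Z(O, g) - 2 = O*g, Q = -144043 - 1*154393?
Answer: -5183576659/7589885310 ≈ -0.68296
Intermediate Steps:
Q = -298436 (Q = -144043 - 154393 = -298436)
u(j) = -3 + 2*j (u(j) = 2*j - 3 = -3 + 2*j)
Z(O, g) = 2 + O*g
Z(u(-15), -68)/211668 + Q/430290 = (2 + (-3 + 2*(-15))*(-68))/211668 - 298436/430290 = (2 + (-3 - 30)*(-68))*(1/211668) - 298436*1/430290 = (2 - 33*(-68))*(1/211668) - 149218/215145 = (2 + 2244)*(1/211668) - 149218/215145 = 2246*(1/211668) - 149218/215145 = 1123/105834 - 149218/215145 = -5183576659/7589885310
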